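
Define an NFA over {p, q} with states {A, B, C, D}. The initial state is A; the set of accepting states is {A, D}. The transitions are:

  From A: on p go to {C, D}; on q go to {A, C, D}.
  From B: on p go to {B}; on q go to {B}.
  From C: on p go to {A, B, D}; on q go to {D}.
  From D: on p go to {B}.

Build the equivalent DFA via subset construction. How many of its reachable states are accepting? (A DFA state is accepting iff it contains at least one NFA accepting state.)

8

Start state of the DFA: {A}.
{A} --p--> {C, D}  [new]
{A} --q--> {A, C, D}  [new]
{C, D} --p--> {A, B, D}  [new]
{C, D} --q--> {D}  [new]
{A, C, D} --p--> {A, B, C, D}  [new]
{A, C, D} --q--> {A, C, D}  [seen]
{A, B, D} --p--> {B, C, D}  [new]
{A, B, D} --q--> {A, B, C, D}  [seen]
{D} --p--> {B}  [new]
{D} --q--> ∅  [new]
{A, B, C, D} --p--> {A, B, C, D}  [seen]
{A, B, C, D} --q--> {A, B, C, D}  [seen]
{B, C, D} --p--> {A, B, D}  [seen]
{B, C, D} --q--> {B, D}  [new]
{B} --p--> {B}  [seen]
{B} --q--> {B}  [seen]
∅ --p--> ∅  [seen]
∅ --q--> ∅  [seen]
{B, D} --p--> {B}  [seen]
{B, D} --q--> {B}  [seen]
Reachable DFA states: {A}, {C, D}, {A, C, D}, {A, B, D}, {D}, {A, B, C, D}, {B, C, D}, {B}, ∅, {B, D}.
Accepting DFA states (contain an NFA accepting state): {A}, {C, D}, {A, C, D}, {A, B, D}, {D}, {A, B, C, D}, {B, C, D}, {B, D}.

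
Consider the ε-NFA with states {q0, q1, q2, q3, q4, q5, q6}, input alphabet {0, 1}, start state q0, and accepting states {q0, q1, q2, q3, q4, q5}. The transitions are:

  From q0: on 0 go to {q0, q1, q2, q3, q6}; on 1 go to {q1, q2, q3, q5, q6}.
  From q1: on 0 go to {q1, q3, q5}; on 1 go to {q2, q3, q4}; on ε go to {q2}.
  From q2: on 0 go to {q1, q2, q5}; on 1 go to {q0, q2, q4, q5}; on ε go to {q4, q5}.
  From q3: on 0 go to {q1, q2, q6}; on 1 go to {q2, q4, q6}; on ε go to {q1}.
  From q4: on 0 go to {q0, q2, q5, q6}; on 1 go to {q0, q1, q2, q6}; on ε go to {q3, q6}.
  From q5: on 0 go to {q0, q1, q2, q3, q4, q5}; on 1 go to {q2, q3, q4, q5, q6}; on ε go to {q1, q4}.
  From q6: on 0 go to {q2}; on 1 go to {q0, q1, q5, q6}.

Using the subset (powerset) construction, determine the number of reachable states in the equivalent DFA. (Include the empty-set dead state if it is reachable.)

3

Start state of the DFA: {q0} (ε-closure of the NFA start).
{q0} --0--> {q0, q1, q2, q3, q4, q5, q6}  [new]
{q0} --1--> {q1, q2, q3, q4, q5, q6}  [new]
{q0, q1, q2, q3, q4, q5, q6} --0--> {q0, q1, q2, q3, q4, q5, q6}  [seen]
{q0, q1, q2, q3, q4, q5, q6} --1--> {q0, q1, q2, q3, q4, q5, q6}  [seen]
{q1, q2, q3, q4, q5, q6} --0--> {q0, q1, q2, q3, q4, q5, q6}  [seen]
{q1, q2, q3, q4, q5, q6} --1--> {q0, q1, q2, q3, q4, q5, q6}  [seen]
Reachable DFA states: {q0}, {q0, q1, q2, q3, q4, q5, q6}, {q1, q2, q3, q4, q5, q6}.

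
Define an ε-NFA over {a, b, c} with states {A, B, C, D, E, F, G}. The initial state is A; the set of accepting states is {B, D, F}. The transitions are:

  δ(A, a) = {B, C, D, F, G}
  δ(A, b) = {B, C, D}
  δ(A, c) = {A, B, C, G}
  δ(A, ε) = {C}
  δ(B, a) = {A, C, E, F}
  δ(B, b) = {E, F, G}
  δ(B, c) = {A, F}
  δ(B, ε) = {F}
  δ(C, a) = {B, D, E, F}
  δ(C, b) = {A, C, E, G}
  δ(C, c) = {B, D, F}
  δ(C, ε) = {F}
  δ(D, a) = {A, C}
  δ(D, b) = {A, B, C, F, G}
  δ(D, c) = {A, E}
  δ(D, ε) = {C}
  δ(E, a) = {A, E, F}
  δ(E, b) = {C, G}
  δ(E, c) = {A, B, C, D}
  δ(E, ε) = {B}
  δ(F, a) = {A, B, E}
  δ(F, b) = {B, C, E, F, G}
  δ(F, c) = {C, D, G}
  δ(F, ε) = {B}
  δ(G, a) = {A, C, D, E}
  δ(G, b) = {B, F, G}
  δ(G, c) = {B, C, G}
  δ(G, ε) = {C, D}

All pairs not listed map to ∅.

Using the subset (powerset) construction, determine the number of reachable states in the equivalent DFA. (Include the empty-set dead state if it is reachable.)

3

Start state of the DFA: {A, B, C, F} (ε-closure of the NFA start).
{A, B, C, F} --a--> {A, B, C, D, E, F, G}  [new]
{A, B, C, F} --b--> {A, B, C, D, E, F, G}  [seen]
{A, B, C, F} --c--> {A, B, C, D, F, G}  [new]
{A, B, C, D, E, F, G} --a--> {A, B, C, D, E, F, G}  [seen]
{A, B, C, D, E, F, G} --b--> {A, B, C, D, E, F, G}  [seen]
{A, B, C, D, E, F, G} --c--> {A, B, C, D, E, F, G}  [seen]
{A, B, C, D, F, G} --a--> {A, B, C, D, E, F, G}  [seen]
{A, B, C, D, F, G} --b--> {A, B, C, D, E, F, G}  [seen]
{A, B, C, D, F, G} --c--> {A, B, C, D, E, F, G}  [seen]
Reachable DFA states: {A, B, C, F}, {A, B, C, D, E, F, G}, {A, B, C, D, F, G}.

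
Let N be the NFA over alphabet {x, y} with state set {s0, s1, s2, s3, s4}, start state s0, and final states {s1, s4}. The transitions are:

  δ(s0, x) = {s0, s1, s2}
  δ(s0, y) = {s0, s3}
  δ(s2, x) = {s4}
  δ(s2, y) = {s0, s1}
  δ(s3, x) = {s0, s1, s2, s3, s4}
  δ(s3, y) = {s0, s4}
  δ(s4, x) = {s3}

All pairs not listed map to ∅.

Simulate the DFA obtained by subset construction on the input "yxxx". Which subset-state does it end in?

Start: {s0}.
δ(s0,y) = {s0, s3}.
Union: {s0, s3}.
After y: {s0, s3}.
δ(s0,x) = {s0, s1, s2}; δ(s3,x) = {s0, s1, s2, s3, s4}.
Union: {s0, s1, s2, s3, s4}.
After x: {s0, s1, s2, s3, s4}.
δ(s0,x) = {s0, s1, s2}; δ(s1,x) = ∅; δ(s2,x) = {s4}; δ(s3,x) = {s0, s1, s2, s3, s4}; δ(s4,x) = {s3}.
Union: {s0, s1, s2, s3, s4}.
After x: {s0, s1, s2, s3, s4}.
δ(s0,x) = {s0, s1, s2}; δ(s1,x) = ∅; δ(s2,x) = {s4}; δ(s3,x) = {s0, s1, s2, s3, s4}; δ(s4,x) = {s3}.
Union: {s0, s1, s2, s3, s4}.
After x: {s0, s1, s2, s3, s4}.

{s0, s1, s2, s3, s4}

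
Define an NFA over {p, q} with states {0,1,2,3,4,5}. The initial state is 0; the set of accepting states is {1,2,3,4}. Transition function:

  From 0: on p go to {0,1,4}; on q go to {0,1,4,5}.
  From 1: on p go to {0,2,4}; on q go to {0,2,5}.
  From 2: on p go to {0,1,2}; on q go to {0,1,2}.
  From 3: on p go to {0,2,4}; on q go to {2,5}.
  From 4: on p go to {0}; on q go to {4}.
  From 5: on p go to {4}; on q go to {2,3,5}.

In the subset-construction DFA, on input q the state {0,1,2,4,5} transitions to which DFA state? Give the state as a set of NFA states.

{0,1,2,3,4,5}

δ(0,q) = {0,1,4,5}; δ(1,q) = {0,2,5}; δ(2,q) = {0,1,2}; δ(4,q) = {4}; δ(5,q) = {2,3,5}.
Union: {0,1,2,3,4,5}.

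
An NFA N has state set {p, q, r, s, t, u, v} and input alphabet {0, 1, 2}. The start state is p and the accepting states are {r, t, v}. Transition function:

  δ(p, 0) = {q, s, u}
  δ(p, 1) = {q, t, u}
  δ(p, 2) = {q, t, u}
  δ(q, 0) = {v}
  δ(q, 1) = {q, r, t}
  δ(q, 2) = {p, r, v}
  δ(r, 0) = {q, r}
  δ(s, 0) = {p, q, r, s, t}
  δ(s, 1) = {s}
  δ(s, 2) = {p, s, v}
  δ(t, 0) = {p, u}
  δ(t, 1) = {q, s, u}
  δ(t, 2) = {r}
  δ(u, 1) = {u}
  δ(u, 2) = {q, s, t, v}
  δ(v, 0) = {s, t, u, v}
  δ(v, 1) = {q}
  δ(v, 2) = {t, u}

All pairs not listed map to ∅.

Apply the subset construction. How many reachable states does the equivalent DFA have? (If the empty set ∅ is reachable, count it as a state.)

Start state of the DFA: {p}.
{p} --0--> {q, s, u}  [new]
{p} --1--> {q, t, u}  [new]
{p} --2--> {q, t, u}  [seen]
{q, s, u} --0--> {p, q, r, s, t, v}  [new]
{q, s, u} --1--> {q, r, s, t, u}  [new]
{q, s, u} --2--> {p, q, r, s, t, v}  [seen]
{q, t, u} --0--> {p, u, v}  [new]
{q, t, u} --1--> {q, r, s, t, u}  [seen]
{q, t, u} --2--> {p, q, r, s, t, v}  [seen]
{p, q, r, s, t, v} --0--> {p, q, r, s, t, u, v}  [new]
{p, q, r, s, t, v} --1--> {q, r, s, t, u}  [seen]
{p, q, r, s, t, v} --2--> {p, q, r, s, t, u, v}  [seen]
{q, r, s, t, u} --0--> {p, q, r, s, t, u, v}  [seen]
{q, r, s, t, u} --1--> {q, r, s, t, u}  [seen]
{q, r, s, t, u} --2--> {p, q, r, s, t, v}  [seen]
{p, u, v} --0--> {q, s, t, u, v}  [new]
{p, u, v} --1--> {q, t, u}  [seen]
{p, u, v} --2--> {q, s, t, u, v}  [seen]
{p, q, r, s, t, u, v} --0--> {p, q, r, s, t, u, v}  [seen]
{p, q, r, s, t, u, v} --1--> {q, r, s, t, u}  [seen]
{p, q, r, s, t, u, v} --2--> {p, q, r, s, t, u, v}  [seen]
{q, s, t, u, v} --0--> {p, q, r, s, t, u, v}  [seen]
{q, s, t, u, v} --1--> {q, r, s, t, u}  [seen]
{q, s, t, u, v} --2--> {p, q, r, s, t, u, v}  [seen]
Reachable DFA states: {p}, {q, s, u}, {q, t, u}, {p, q, r, s, t, v}, {q, r, s, t, u}, {p, u, v}, {p, q, r, s, t, u, v}, {q, s, t, u, v}.

8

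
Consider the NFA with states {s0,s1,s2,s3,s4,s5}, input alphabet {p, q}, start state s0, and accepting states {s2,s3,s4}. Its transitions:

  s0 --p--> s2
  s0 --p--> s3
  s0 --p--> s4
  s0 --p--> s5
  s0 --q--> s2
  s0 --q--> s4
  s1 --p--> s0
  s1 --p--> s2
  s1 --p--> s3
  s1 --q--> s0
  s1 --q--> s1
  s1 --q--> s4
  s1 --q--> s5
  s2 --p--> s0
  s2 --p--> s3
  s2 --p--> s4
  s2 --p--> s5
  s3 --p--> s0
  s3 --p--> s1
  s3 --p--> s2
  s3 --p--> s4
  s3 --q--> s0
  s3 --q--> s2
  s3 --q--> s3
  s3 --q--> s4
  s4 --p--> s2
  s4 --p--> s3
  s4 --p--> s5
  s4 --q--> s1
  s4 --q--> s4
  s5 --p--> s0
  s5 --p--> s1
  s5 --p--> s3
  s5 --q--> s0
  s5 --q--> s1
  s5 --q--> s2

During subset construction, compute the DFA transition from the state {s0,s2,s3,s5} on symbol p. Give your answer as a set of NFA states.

{s0,s1,s2,s3,s4,s5}

δ(s0,p) = {s2,s3,s4,s5}; δ(s2,p) = {s0,s3,s4,s5}; δ(s3,p) = {s0,s1,s2,s4}; δ(s5,p) = {s0,s1,s3}.
Union: {s0,s1,s2,s3,s4,s5}.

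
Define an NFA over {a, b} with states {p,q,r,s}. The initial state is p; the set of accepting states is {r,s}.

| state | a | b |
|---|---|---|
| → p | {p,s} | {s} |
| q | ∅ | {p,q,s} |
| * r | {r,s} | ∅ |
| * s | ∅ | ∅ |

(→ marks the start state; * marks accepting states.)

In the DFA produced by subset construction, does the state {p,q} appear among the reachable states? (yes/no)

no

Start state of the DFA: {p}.
{p} --a--> {p,s}  [new]
{p} --b--> {s}  [new]
{p,s} --a--> {p,s}  [seen]
{p,s} --b--> {s}  [seen]
{s} --a--> ∅  [new]
{s} --b--> ∅  [seen]
∅ --a--> ∅  [seen]
∅ --b--> ∅  [seen]
Reachable DFA states: {p}, {p,s}, {s}, ∅.
{p,q} is not among them.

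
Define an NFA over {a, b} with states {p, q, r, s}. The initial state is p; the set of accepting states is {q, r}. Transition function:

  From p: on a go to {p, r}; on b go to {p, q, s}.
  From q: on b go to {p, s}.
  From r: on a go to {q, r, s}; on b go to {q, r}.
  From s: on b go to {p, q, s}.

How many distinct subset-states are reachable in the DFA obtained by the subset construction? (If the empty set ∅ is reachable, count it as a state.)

4

Start state of the DFA: {p}.
{p} --a--> {p, r}  [new]
{p} --b--> {p, q, s}  [new]
{p, r} --a--> {p, q, r, s}  [new]
{p, r} --b--> {p, q, r, s}  [seen]
{p, q, s} --a--> {p, r}  [seen]
{p, q, s} --b--> {p, q, s}  [seen]
{p, q, r, s} --a--> {p, q, r, s}  [seen]
{p, q, r, s} --b--> {p, q, r, s}  [seen]
Reachable DFA states: {p}, {p, r}, {p, q, s}, {p, q, r, s}.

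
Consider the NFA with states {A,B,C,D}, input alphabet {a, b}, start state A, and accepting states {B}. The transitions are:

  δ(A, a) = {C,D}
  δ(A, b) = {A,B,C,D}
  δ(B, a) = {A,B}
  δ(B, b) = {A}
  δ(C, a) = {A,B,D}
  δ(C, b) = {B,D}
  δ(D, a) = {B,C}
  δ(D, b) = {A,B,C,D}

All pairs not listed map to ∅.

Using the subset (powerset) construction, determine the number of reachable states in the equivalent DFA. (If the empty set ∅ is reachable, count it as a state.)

3

Start state of the DFA: {A}.
{A} --a--> {C,D}  [new]
{A} --b--> {A,B,C,D}  [new]
{C,D} --a--> {A,B,C,D}  [seen]
{C,D} --b--> {A,B,C,D}  [seen]
{A,B,C,D} --a--> {A,B,C,D}  [seen]
{A,B,C,D} --b--> {A,B,C,D}  [seen]
Reachable DFA states: {A}, {C,D}, {A,B,C,D}.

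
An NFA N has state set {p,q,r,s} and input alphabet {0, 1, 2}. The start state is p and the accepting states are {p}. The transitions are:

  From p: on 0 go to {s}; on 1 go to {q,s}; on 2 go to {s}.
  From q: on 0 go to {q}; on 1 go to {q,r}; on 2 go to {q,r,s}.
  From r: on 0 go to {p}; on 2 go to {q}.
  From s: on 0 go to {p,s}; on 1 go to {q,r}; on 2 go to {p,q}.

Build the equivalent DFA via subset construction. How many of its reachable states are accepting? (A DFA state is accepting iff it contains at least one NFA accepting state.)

Start state of the DFA: {p}.
{p} --0--> {s}  [new]
{p} --1--> {q,s}  [new]
{p} --2--> {s}  [seen]
{s} --0--> {p,s}  [new]
{s} --1--> {q,r}  [new]
{s} --2--> {p,q}  [new]
{q,s} --0--> {p,q,s}  [new]
{q,s} --1--> {q,r}  [seen]
{q,s} --2--> {p,q,r,s}  [new]
{p,s} --0--> {p,s}  [seen]
{p,s} --1--> {q,r,s}  [new]
{p,s} --2--> {p,q,s}  [seen]
{q,r} --0--> {p,q}  [seen]
{q,r} --1--> {q,r}  [seen]
{q,r} --2--> {q,r,s}  [seen]
{p,q} --0--> {q,s}  [seen]
{p,q} --1--> {q,r,s}  [seen]
{p,q} --2--> {q,r,s}  [seen]
{p,q,s} --0--> {p,q,s}  [seen]
{p,q,s} --1--> {q,r,s}  [seen]
{p,q,s} --2--> {p,q,r,s}  [seen]
{p,q,r,s} --0--> {p,q,s}  [seen]
{p,q,r,s} --1--> {q,r,s}  [seen]
{p,q,r,s} --2--> {p,q,r,s}  [seen]
{q,r,s} --0--> {p,q,s}  [seen]
{q,r,s} --1--> {q,r}  [seen]
{q,r,s} --2--> {p,q,r,s}  [seen]
Reachable DFA states: {p}, {s}, {q,s}, {p,s}, {q,r}, {p,q}, {p,q,s}, {p,q,r,s}, {q,r,s}.
Accepting DFA states (contain an NFA accepting state): {p}, {p,s}, {p,q}, {p,q,s}, {p,q,r,s}.

5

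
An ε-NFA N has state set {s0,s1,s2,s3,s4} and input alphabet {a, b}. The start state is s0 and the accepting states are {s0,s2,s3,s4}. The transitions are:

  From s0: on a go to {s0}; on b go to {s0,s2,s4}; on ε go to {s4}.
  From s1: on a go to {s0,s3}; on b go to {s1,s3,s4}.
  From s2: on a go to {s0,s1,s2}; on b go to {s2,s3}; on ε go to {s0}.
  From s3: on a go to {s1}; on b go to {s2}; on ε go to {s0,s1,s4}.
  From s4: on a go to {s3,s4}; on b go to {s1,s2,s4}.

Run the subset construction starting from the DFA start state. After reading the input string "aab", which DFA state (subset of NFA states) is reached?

{s0,s1,s2,s3,s4}

Start: {s0,s4}.
δ(s0,a) = {s0}; δ(s4,a) = {s3,s4}.
Union: {s0,s3,s4}.
ε-closure gives {s0,s1,s3,s4}.
After a: {s0,s1,s3,s4}.
δ(s0,a) = {s0}; δ(s1,a) = {s0,s3}; δ(s3,a) = {s1}; δ(s4,a) = {s3,s4}.
Union: {s0,s1,s3,s4}.
After a: {s0,s1,s3,s4}.
δ(s0,b) = {s0,s2,s4}; δ(s1,b) = {s1,s3,s4}; δ(s3,b) = {s2}; δ(s4,b) = {s1,s2,s4}.
Union: {s0,s1,s2,s3,s4}.
After b: {s0,s1,s2,s3,s4}.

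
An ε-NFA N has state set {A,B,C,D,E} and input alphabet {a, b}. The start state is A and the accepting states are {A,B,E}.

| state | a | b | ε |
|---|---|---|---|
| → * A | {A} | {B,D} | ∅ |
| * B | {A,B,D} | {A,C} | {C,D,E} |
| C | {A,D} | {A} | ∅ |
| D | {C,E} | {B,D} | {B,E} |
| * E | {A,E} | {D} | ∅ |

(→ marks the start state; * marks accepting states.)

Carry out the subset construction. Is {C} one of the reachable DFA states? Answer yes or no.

Start state of the DFA: {A} (ε-closure of the NFA start).
{A} --a--> {A}  [seen]
{A} --b--> {B,C,D,E}  [new]
{B,C,D,E} --a--> {A,B,C,D,E}  [new]
{B,C,D,E} --b--> {A,B,C,D,E}  [seen]
{A,B,C,D,E} --a--> {A,B,C,D,E}  [seen]
{A,B,C,D,E} --b--> {A,B,C,D,E}  [seen]
Reachable DFA states: {A}, {B,C,D,E}, {A,B,C,D,E}.
{C} is not among them.

no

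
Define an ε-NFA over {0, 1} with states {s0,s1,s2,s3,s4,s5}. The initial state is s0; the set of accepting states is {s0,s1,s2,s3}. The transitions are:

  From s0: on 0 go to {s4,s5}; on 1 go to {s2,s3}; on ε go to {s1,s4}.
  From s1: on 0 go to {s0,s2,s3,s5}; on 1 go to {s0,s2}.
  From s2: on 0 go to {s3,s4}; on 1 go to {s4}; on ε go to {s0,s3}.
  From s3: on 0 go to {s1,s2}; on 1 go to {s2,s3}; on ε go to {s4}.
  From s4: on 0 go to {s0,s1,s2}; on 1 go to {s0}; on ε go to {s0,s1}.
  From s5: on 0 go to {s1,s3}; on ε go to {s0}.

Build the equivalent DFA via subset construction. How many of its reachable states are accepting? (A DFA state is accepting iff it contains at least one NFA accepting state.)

Start state of the DFA: {s0,s1,s4} (ε-closure of the NFA start).
{s0,s1,s4} --0--> {s0,s1,s2,s3,s4,s5}  [new]
{s0,s1,s4} --1--> {s0,s1,s2,s3,s4}  [new]
{s0,s1,s2,s3,s4,s5} --0--> {s0,s1,s2,s3,s4,s5}  [seen]
{s0,s1,s2,s3,s4,s5} --1--> {s0,s1,s2,s3,s4}  [seen]
{s0,s1,s2,s3,s4} --0--> {s0,s1,s2,s3,s4,s5}  [seen]
{s0,s1,s2,s3,s4} --1--> {s0,s1,s2,s3,s4}  [seen]
Reachable DFA states: {s0,s1,s4}, {s0,s1,s2,s3,s4,s5}, {s0,s1,s2,s3,s4}.
Accepting DFA states (contain an NFA accepting state): {s0,s1,s4}, {s0,s1,s2,s3,s4,s5}, {s0,s1,s2,s3,s4}.

3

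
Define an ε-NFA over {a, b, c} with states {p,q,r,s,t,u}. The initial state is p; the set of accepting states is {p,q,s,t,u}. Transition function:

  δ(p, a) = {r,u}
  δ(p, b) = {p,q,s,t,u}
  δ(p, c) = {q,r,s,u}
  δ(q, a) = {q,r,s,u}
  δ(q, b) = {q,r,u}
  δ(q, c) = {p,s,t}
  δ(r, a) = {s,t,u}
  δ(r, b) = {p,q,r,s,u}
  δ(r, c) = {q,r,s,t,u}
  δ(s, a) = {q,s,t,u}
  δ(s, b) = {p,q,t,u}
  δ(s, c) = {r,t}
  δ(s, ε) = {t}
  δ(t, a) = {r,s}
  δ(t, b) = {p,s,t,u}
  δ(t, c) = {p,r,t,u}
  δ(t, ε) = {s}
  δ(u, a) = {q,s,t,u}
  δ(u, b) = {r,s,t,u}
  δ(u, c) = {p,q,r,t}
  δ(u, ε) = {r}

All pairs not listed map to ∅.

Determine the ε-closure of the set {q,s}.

Begin with {q,s}.
s →ε {t}; add t.
ε-closure = {q,s,t}.

{q,s,t}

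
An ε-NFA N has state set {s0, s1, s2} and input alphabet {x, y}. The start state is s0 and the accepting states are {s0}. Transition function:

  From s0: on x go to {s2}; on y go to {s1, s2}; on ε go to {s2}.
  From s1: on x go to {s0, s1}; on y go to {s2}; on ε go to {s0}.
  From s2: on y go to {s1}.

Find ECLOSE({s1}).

{s0, s1, s2}

Begin with {s1}.
s1 →ε {s0}; add s0.
s0 →ε {s2}; add s2.
ε-closure = {s0, s1, s2}.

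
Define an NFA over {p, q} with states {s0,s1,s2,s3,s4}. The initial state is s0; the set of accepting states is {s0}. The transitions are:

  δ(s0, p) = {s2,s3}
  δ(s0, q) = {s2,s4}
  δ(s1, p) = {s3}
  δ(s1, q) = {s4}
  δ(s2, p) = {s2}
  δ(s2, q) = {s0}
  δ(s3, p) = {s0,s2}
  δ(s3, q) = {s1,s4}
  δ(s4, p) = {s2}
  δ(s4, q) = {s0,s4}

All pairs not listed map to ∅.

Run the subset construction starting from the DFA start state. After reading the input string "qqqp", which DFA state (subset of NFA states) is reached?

{s2,s3}

Start: {s0}.
δ(s0,q) = {s2,s4}.
Union: {s2,s4}.
After q: {s2,s4}.
δ(s2,q) = {s0}; δ(s4,q) = {s0,s4}.
Union: {s0,s4}.
After q: {s0,s4}.
δ(s0,q) = {s2,s4}; δ(s4,q) = {s0,s4}.
Union: {s0,s2,s4}.
After q: {s0,s2,s4}.
δ(s0,p) = {s2,s3}; δ(s2,p) = {s2}; δ(s4,p) = {s2}.
Union: {s2,s3}.
After p: {s2,s3}.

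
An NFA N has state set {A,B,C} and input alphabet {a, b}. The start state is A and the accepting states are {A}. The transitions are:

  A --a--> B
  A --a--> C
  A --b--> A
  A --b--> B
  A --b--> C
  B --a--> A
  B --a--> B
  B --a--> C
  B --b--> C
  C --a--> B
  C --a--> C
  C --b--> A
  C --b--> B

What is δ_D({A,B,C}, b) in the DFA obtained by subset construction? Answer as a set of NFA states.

{A,B,C}

δ(A,b) = {A,B,C}; δ(B,b) = {C}; δ(C,b) = {A,B}.
Union: {A,B,C}.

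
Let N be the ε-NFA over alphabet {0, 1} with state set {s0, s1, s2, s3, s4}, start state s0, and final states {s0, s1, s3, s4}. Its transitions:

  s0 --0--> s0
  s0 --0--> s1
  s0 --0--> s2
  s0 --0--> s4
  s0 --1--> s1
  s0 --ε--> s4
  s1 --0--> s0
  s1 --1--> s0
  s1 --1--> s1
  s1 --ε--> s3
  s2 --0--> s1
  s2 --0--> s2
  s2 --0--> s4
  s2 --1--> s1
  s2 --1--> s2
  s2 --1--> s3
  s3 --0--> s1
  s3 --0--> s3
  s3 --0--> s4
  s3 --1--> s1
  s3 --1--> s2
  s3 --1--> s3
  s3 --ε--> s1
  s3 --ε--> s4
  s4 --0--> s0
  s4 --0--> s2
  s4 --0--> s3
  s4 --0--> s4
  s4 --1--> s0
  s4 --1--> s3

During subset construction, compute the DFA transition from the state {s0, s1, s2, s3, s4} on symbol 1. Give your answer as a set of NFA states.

δ(s0,1) = {s1}; δ(s1,1) = {s0, s1}; δ(s2,1) = {s1, s2, s3}; δ(s3,1) = {s1, s2, s3}; δ(s4,1) = {s0, s3}.
Union: {s0, s1, s2, s3}.
ε-closure gives {s0, s1, s2, s3, s4}.

{s0, s1, s2, s3, s4}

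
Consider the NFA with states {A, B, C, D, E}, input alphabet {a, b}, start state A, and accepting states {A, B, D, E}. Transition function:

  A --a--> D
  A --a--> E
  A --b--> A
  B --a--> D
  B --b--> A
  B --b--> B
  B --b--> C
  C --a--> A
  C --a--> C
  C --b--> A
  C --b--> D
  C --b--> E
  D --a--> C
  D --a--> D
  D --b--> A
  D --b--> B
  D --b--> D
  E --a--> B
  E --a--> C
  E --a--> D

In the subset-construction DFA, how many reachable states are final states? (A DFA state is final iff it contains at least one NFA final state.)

Start state of the DFA: {A}.
{A} --a--> {D, E}  [new]
{A} --b--> {A}  [seen]
{D, E} --a--> {B, C, D}  [new]
{D, E} --b--> {A, B, D}  [new]
{B, C, D} --a--> {A, C, D}  [new]
{B, C, D} --b--> {A, B, C, D, E}  [new]
{A, B, D} --a--> {C, D, E}  [new]
{A, B, D} --b--> {A, B, C, D}  [new]
{A, C, D} --a--> {A, C, D, E}  [new]
{A, C, D} --b--> {A, B, D, E}  [new]
{A, B, C, D, E} --a--> {A, B, C, D, E}  [seen]
{A, B, C, D, E} --b--> {A, B, C, D, E}  [seen]
{C, D, E} --a--> {A, B, C, D}  [seen]
{C, D, E} --b--> {A, B, D, E}  [seen]
{A, B, C, D} --a--> {A, C, D, E}  [seen]
{A, B, C, D} --b--> {A, B, C, D, E}  [seen]
{A, C, D, E} --a--> {A, B, C, D, E}  [seen]
{A, C, D, E} --b--> {A, B, D, E}  [seen]
{A, B, D, E} --a--> {B, C, D, E}  [new]
{A, B, D, E} --b--> {A, B, C, D}  [seen]
{B, C, D, E} --a--> {A, B, C, D}  [seen]
{B, C, D, E} --b--> {A, B, C, D, E}  [seen]
Reachable DFA states: {A}, {D, E}, {B, C, D}, {A, B, D}, {A, C, D}, {A, B, C, D, E}, {C, D, E}, {A, B, C, D}, {A, C, D, E}, {A, B, D, E}, {B, C, D, E}.
Accepting DFA states (contain an NFA accepting state): {A}, {D, E}, {B, C, D}, {A, B, D}, {A, C, D}, {A, B, C, D, E}, {C, D, E}, {A, B, C, D}, {A, C, D, E}, {A, B, D, E}, {B, C, D, E}.

11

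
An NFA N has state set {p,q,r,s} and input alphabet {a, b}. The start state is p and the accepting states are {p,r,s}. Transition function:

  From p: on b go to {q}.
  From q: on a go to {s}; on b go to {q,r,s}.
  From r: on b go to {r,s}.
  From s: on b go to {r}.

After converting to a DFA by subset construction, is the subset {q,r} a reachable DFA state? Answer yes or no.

no

Start state of the DFA: {p}.
{p} --a--> ∅  [new]
{p} --b--> {q}  [new]
∅ --a--> ∅  [seen]
∅ --b--> ∅  [seen]
{q} --a--> {s}  [new]
{q} --b--> {q,r,s}  [new]
{s} --a--> ∅  [seen]
{s} --b--> {r}  [new]
{q,r,s} --a--> {s}  [seen]
{q,r,s} --b--> {q,r,s}  [seen]
{r} --a--> ∅  [seen]
{r} --b--> {r,s}  [new]
{r,s} --a--> ∅  [seen]
{r,s} --b--> {r,s}  [seen]
Reachable DFA states: {p}, ∅, {q}, {s}, {q,r,s}, {r}, {r,s}.
{q,r} is not among them.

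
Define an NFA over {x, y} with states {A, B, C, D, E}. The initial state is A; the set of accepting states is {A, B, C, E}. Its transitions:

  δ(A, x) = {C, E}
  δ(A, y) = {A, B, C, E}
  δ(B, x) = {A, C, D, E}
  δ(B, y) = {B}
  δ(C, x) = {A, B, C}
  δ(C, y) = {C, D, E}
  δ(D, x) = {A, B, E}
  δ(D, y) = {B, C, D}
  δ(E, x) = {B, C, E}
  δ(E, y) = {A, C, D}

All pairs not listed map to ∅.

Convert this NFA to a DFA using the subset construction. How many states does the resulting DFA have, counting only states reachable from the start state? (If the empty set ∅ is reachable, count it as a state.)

Start state of the DFA: {A}.
{A} --x--> {C, E}  [new]
{A} --y--> {A, B, C, E}  [new]
{C, E} --x--> {A, B, C, E}  [seen]
{C, E} --y--> {A, C, D, E}  [new]
{A, B, C, E} --x--> {A, B, C, D, E}  [new]
{A, B, C, E} --y--> {A, B, C, D, E}  [seen]
{A, C, D, E} --x--> {A, B, C, E}  [seen]
{A, C, D, E} --y--> {A, B, C, D, E}  [seen]
{A, B, C, D, E} --x--> {A, B, C, D, E}  [seen]
{A, B, C, D, E} --y--> {A, B, C, D, E}  [seen]
Reachable DFA states: {A}, {C, E}, {A, B, C, E}, {A, C, D, E}, {A, B, C, D, E}.

5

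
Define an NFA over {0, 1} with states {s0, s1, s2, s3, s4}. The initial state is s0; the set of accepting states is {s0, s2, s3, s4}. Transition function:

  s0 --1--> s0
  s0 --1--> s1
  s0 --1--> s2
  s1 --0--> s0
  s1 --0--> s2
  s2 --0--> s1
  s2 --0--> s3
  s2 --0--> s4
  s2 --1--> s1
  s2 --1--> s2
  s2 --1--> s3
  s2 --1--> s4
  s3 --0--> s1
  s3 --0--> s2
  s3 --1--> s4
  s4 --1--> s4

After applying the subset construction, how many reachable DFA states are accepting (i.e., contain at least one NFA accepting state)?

Start state of the DFA: {s0}.
{s0} --0--> ∅  [new]
{s0} --1--> {s0, s1, s2}  [new]
∅ --0--> ∅  [seen]
∅ --1--> ∅  [seen]
{s0, s1, s2} --0--> {s0, s1, s2, s3, s4}  [new]
{s0, s1, s2} --1--> {s0, s1, s2, s3, s4}  [seen]
{s0, s1, s2, s3, s4} --0--> {s0, s1, s2, s3, s4}  [seen]
{s0, s1, s2, s3, s4} --1--> {s0, s1, s2, s3, s4}  [seen]
Reachable DFA states: {s0}, ∅, {s0, s1, s2}, {s0, s1, s2, s3, s4}.
Accepting DFA states (contain an NFA accepting state): {s0}, {s0, s1, s2}, {s0, s1, s2, s3, s4}.

3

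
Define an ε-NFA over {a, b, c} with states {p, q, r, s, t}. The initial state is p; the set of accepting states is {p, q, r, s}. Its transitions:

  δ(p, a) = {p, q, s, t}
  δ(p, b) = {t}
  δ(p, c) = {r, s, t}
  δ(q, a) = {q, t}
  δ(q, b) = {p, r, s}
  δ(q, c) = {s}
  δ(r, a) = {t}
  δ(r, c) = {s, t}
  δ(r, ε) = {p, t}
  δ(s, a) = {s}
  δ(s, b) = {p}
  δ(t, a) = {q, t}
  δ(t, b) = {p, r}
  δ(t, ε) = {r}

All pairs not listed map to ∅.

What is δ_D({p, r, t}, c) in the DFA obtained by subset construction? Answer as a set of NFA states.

δ(p,c) = {r, s, t}; δ(r,c) = {s, t}; δ(t,c) = ∅.
Union: {r, s, t}.
ε-closure gives {p, r, s, t}.

{p, r, s, t}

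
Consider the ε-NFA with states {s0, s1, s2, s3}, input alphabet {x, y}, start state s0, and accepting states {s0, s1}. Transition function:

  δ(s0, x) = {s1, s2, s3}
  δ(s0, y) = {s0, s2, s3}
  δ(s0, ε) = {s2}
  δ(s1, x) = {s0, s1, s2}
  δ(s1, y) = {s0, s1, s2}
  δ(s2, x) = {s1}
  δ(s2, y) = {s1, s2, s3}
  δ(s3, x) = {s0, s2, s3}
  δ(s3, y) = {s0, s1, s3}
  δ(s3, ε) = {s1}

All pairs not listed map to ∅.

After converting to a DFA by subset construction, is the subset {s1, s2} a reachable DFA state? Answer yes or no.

no

Start state of the DFA: {s0, s2} (ε-closure of the NFA start).
{s0, s2} --x--> {s1, s2, s3}  [new]
{s0, s2} --y--> {s0, s1, s2, s3}  [new]
{s1, s2, s3} --x--> {s0, s1, s2, s3}  [seen]
{s1, s2, s3} --y--> {s0, s1, s2, s3}  [seen]
{s0, s1, s2, s3} --x--> {s0, s1, s2, s3}  [seen]
{s0, s1, s2, s3} --y--> {s0, s1, s2, s3}  [seen]
Reachable DFA states: {s0, s2}, {s1, s2, s3}, {s0, s1, s2, s3}.
{s1, s2} is not among them.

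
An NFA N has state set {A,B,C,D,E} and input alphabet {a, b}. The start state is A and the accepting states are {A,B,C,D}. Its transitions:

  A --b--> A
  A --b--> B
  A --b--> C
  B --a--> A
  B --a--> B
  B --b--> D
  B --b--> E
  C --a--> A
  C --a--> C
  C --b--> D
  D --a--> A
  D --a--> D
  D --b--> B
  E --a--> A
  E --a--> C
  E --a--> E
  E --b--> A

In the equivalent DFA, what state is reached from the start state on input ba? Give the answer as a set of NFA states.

Start: {A}.
δ(A,b) = {A,B,C}.
Union: {A,B,C}.
After b: {A,B,C}.
δ(A,a) = ∅; δ(B,a) = {A,B}; δ(C,a) = {A,C}.
Union: {A,B,C}.
After a: {A,B,C}.

{A,B,C}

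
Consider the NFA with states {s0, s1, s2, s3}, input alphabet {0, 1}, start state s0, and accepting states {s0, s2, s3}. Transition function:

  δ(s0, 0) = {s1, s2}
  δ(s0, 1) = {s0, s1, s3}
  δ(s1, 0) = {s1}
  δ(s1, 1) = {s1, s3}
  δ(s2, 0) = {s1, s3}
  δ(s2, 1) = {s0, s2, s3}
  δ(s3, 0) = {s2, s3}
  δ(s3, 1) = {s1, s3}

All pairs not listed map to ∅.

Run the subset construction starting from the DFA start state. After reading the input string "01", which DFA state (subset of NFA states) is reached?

{s0, s1, s2, s3}

Start: {s0}.
δ(s0,0) = {s1, s2}.
Union: {s1, s2}.
After 0: {s1, s2}.
δ(s1,1) = {s1, s3}; δ(s2,1) = {s0, s2, s3}.
Union: {s0, s1, s2, s3}.
After 1: {s0, s1, s2, s3}.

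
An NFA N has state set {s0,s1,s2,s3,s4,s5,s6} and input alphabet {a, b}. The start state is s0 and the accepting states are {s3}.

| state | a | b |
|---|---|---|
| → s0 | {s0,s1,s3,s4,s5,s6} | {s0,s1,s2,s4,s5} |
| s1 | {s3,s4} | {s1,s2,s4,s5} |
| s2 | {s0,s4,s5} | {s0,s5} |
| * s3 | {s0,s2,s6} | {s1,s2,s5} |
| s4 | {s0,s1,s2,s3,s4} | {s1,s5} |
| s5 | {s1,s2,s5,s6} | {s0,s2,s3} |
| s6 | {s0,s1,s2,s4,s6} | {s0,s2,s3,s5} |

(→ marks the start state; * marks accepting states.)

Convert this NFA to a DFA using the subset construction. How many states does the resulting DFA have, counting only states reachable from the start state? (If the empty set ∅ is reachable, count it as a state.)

5

Start state of the DFA: {s0}.
{s0} --a--> {s0,s1,s3,s4,s5,s6}  [new]
{s0} --b--> {s0,s1,s2,s4,s5}  [new]
{s0,s1,s3,s4,s5,s6} --a--> {s0,s1,s2,s3,s4,s5,s6}  [new]
{s0,s1,s3,s4,s5,s6} --b--> {s0,s1,s2,s3,s4,s5}  [new]
{s0,s1,s2,s4,s5} --a--> {s0,s1,s2,s3,s4,s5,s6}  [seen]
{s0,s1,s2,s4,s5} --b--> {s0,s1,s2,s3,s4,s5}  [seen]
{s0,s1,s2,s3,s4,s5,s6} --a--> {s0,s1,s2,s3,s4,s5,s6}  [seen]
{s0,s1,s2,s3,s4,s5,s6} --b--> {s0,s1,s2,s3,s4,s5}  [seen]
{s0,s1,s2,s3,s4,s5} --a--> {s0,s1,s2,s3,s4,s5,s6}  [seen]
{s0,s1,s2,s3,s4,s5} --b--> {s0,s1,s2,s3,s4,s5}  [seen]
Reachable DFA states: {s0}, {s0,s1,s3,s4,s5,s6}, {s0,s1,s2,s4,s5}, {s0,s1,s2,s3,s4,s5,s6}, {s0,s1,s2,s3,s4,s5}.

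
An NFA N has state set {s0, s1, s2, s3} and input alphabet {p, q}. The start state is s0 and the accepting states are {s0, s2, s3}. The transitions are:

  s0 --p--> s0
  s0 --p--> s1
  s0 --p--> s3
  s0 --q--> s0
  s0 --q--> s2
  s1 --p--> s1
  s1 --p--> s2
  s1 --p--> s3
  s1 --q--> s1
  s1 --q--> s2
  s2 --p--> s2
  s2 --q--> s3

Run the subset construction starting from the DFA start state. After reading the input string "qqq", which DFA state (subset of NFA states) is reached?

Start: {s0}.
δ(s0,q) = {s0, s2}.
Union: {s0, s2}.
After q: {s0, s2}.
δ(s0,q) = {s0, s2}; δ(s2,q) = {s3}.
Union: {s0, s2, s3}.
After q: {s0, s2, s3}.
δ(s0,q) = {s0, s2}; δ(s2,q) = {s3}; δ(s3,q) = ∅.
Union: {s0, s2, s3}.
After q: {s0, s2, s3}.

{s0, s2, s3}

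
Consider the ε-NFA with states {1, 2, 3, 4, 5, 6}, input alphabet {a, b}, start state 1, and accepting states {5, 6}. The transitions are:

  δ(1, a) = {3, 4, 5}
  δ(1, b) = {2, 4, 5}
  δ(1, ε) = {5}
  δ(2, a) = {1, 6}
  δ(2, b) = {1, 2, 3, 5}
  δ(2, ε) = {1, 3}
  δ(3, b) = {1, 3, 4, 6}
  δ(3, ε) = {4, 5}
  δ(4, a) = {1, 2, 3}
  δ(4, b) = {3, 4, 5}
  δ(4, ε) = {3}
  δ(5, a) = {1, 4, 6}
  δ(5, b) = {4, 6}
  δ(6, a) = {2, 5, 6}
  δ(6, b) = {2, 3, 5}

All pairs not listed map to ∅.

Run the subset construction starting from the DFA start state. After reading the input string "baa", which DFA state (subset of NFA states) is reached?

{1, 2, 3, 4, 5, 6}

Start: {1, 5}.
δ(1,b) = {2, 4, 5}; δ(5,b) = {4, 6}.
Union: {2, 4, 5, 6}.
ε-closure gives {1, 2, 3, 4, 5, 6}.
After b: {1, 2, 3, 4, 5, 6}.
δ(1,a) = {3, 4, 5}; δ(2,a) = {1, 6}; δ(3,a) = ∅; δ(4,a) = {1, 2, 3}; δ(5,a) = {1, 4, 6}; δ(6,a) = {2, 5, 6}.
Union: {1, 2, 3, 4, 5, 6}.
After a: {1, 2, 3, 4, 5, 6}.
δ(1,a) = {3, 4, 5}; δ(2,a) = {1, 6}; δ(3,a) = ∅; δ(4,a) = {1, 2, 3}; δ(5,a) = {1, 4, 6}; δ(6,a) = {2, 5, 6}.
Union: {1, 2, 3, 4, 5, 6}.
After a: {1, 2, 3, 4, 5, 6}.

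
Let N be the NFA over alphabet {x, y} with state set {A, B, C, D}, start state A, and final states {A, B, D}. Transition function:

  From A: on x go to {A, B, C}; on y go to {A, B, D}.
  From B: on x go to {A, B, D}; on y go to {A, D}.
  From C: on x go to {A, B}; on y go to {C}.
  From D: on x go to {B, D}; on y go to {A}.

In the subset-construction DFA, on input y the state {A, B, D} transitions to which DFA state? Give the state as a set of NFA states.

{A, B, D}

δ(A,y) = {A, B, D}; δ(B,y) = {A, D}; δ(D,y) = {A}.
Union: {A, B, D}.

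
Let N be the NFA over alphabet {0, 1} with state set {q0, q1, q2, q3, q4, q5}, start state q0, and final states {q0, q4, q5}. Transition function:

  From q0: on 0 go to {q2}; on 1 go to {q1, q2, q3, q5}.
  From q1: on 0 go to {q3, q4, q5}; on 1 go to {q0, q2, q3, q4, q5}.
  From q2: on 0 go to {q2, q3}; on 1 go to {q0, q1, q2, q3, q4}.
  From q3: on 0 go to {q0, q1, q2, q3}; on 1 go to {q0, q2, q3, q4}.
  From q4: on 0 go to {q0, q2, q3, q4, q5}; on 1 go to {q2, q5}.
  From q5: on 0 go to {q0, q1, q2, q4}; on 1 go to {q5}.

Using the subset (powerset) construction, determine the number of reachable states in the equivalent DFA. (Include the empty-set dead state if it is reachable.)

Start state of the DFA: {q0}.
{q0} --0--> {q2}  [new]
{q0} --1--> {q1, q2, q3, q5}  [new]
{q2} --0--> {q2, q3}  [new]
{q2} --1--> {q0, q1, q2, q3, q4}  [new]
{q1, q2, q3, q5} --0--> {q0, q1, q2, q3, q4, q5}  [new]
{q1, q2, q3, q5} --1--> {q0, q1, q2, q3, q4, q5}  [seen]
{q2, q3} --0--> {q0, q1, q2, q3}  [new]
{q2, q3} --1--> {q0, q1, q2, q3, q4}  [seen]
{q0, q1, q2, q3, q4} --0--> {q0, q1, q2, q3, q4, q5}  [seen]
{q0, q1, q2, q3, q4} --1--> {q0, q1, q2, q3, q4, q5}  [seen]
{q0, q1, q2, q3, q4, q5} --0--> {q0, q1, q2, q3, q4, q5}  [seen]
{q0, q1, q2, q3, q4, q5} --1--> {q0, q1, q2, q3, q4, q5}  [seen]
{q0, q1, q2, q3} --0--> {q0, q1, q2, q3, q4, q5}  [seen]
{q0, q1, q2, q3} --1--> {q0, q1, q2, q3, q4, q5}  [seen]
Reachable DFA states: {q0}, {q2}, {q1, q2, q3, q5}, {q2, q3}, {q0, q1, q2, q3, q4}, {q0, q1, q2, q3, q4, q5}, {q0, q1, q2, q3}.

7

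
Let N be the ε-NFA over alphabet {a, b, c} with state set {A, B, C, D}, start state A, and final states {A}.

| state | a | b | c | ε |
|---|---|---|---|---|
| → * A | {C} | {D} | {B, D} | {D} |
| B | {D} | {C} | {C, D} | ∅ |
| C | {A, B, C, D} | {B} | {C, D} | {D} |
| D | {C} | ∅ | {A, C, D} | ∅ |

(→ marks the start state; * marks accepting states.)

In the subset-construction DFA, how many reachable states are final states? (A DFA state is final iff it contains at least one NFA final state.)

3

Start state of the DFA: {A, D} (ε-closure of the NFA start).
{A, D} --a--> {C, D}  [new]
{A, D} --b--> {D}  [new]
{A, D} --c--> {A, B, C, D}  [new]
{C, D} --a--> {A, B, C, D}  [seen]
{C, D} --b--> {B}  [new]
{C, D} --c--> {A, C, D}  [new]
{D} --a--> {C, D}  [seen]
{D} --b--> ∅  [new]
{D} --c--> {A, C, D}  [seen]
{A, B, C, D} --a--> {A, B, C, D}  [seen]
{A, B, C, D} --b--> {B, C, D}  [new]
{A, B, C, D} --c--> {A, B, C, D}  [seen]
{B} --a--> {D}  [seen]
{B} --b--> {C, D}  [seen]
{B} --c--> {C, D}  [seen]
{A, C, D} --a--> {A, B, C, D}  [seen]
{A, C, D} --b--> {B, D}  [new]
{A, C, D} --c--> {A, B, C, D}  [seen]
∅ --a--> ∅  [seen]
∅ --b--> ∅  [seen]
∅ --c--> ∅  [seen]
{B, C, D} --a--> {A, B, C, D}  [seen]
{B, C, D} --b--> {B, C, D}  [seen]
{B, C, D} --c--> {A, C, D}  [seen]
{B, D} --a--> {C, D}  [seen]
{B, D} --b--> {C, D}  [seen]
{B, D} --c--> {A, C, D}  [seen]
Reachable DFA states: {A, D}, {C, D}, {D}, {A, B, C, D}, {B}, {A, C, D}, ∅, {B, C, D}, {B, D}.
Accepting DFA states (contain an NFA accepting state): {A, D}, {A, B, C, D}, {A, C, D}.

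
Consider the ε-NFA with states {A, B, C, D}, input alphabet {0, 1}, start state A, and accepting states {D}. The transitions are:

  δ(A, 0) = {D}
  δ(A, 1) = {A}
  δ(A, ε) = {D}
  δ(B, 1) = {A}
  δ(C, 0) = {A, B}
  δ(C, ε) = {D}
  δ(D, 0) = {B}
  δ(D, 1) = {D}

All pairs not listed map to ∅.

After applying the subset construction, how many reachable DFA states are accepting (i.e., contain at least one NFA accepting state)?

2

Start state of the DFA: {A, D} (ε-closure of the NFA start).
{A, D} --0--> {B, D}  [new]
{A, D} --1--> {A, D}  [seen]
{B, D} --0--> {B}  [new]
{B, D} --1--> {A, D}  [seen]
{B} --0--> ∅  [new]
{B} --1--> {A, D}  [seen]
∅ --0--> ∅  [seen]
∅ --1--> ∅  [seen]
Reachable DFA states: {A, D}, {B, D}, {B}, ∅.
Accepting DFA states (contain an NFA accepting state): {A, D}, {B, D}.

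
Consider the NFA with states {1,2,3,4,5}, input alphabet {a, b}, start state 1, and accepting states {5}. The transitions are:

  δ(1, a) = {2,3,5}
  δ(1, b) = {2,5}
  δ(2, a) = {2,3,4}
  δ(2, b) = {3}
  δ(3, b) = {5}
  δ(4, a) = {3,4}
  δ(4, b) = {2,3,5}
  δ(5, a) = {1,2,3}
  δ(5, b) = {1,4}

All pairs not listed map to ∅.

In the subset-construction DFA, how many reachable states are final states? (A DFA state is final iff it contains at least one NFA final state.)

Start state of the DFA: {1}.
{1} --a--> {2,3,5}  [new]
{1} --b--> {2,5}  [new]
{2,3,5} --a--> {1,2,3,4}  [new]
{2,3,5} --b--> {1,3,4,5}  [new]
{2,5} --a--> {1,2,3,4}  [seen]
{2,5} --b--> {1,3,4}  [new]
{1,2,3,4} --a--> {2,3,4,5}  [new]
{1,2,3,4} --b--> {2,3,5}  [seen]
{1,3,4,5} --a--> {1,2,3,4,5}  [new]
{1,3,4,5} --b--> {1,2,3,4,5}  [seen]
{1,3,4} --a--> {2,3,4,5}  [seen]
{1,3,4} --b--> {2,3,5}  [seen]
{2,3,4,5} --a--> {1,2,3,4}  [seen]
{2,3,4,5} --b--> {1,2,3,4,5}  [seen]
{1,2,3,4,5} --a--> {1,2,3,4,5}  [seen]
{1,2,3,4,5} --b--> {1,2,3,4,5}  [seen]
Reachable DFA states: {1}, {2,3,5}, {2,5}, {1,2,3,4}, {1,3,4,5}, {1,3,4}, {2,3,4,5}, {1,2,3,4,5}.
Accepting DFA states (contain an NFA accepting state): {2,3,5}, {2,5}, {1,3,4,5}, {2,3,4,5}, {1,2,3,4,5}.

5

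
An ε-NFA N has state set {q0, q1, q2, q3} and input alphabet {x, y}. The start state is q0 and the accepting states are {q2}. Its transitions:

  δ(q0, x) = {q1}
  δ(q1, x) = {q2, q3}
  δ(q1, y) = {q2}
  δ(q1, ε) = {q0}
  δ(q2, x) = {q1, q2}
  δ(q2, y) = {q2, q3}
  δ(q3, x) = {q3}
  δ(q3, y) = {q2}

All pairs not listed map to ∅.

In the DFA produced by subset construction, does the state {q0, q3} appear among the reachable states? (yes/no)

Start state of the DFA: {q0} (ε-closure of the NFA start).
{q0} --x--> {q0, q1}  [new]
{q0} --y--> ∅  [new]
{q0, q1} --x--> {q0, q1, q2, q3}  [new]
{q0, q1} --y--> {q2}  [new]
∅ --x--> ∅  [seen]
∅ --y--> ∅  [seen]
{q0, q1, q2, q3} --x--> {q0, q1, q2, q3}  [seen]
{q0, q1, q2, q3} --y--> {q2, q3}  [new]
{q2} --x--> {q0, q1, q2}  [new]
{q2} --y--> {q2, q3}  [seen]
{q2, q3} --x--> {q0, q1, q2, q3}  [seen]
{q2, q3} --y--> {q2, q3}  [seen]
{q0, q1, q2} --x--> {q0, q1, q2, q3}  [seen]
{q0, q1, q2} --y--> {q2, q3}  [seen]
Reachable DFA states: {q0}, {q0, q1}, ∅, {q0, q1, q2, q3}, {q2}, {q2, q3}, {q0, q1, q2}.
{q0, q3} is not among them.

no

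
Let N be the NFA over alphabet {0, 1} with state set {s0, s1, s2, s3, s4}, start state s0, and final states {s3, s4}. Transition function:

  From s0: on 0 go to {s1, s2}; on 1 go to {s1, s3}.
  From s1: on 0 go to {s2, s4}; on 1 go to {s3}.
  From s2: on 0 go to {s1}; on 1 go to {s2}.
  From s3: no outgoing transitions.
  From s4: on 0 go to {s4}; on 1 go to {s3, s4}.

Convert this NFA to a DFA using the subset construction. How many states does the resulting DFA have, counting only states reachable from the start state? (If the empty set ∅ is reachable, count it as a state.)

14

Start state of the DFA: {s0}.
{s0} --0--> {s1, s2}  [new]
{s0} --1--> {s1, s3}  [new]
{s1, s2} --0--> {s1, s2, s4}  [new]
{s1, s2} --1--> {s2, s3}  [new]
{s1, s3} --0--> {s2, s4}  [new]
{s1, s3} --1--> {s3}  [new]
{s1, s2, s4} --0--> {s1, s2, s4}  [seen]
{s1, s2, s4} --1--> {s2, s3, s4}  [new]
{s2, s3} --0--> {s1}  [new]
{s2, s3} --1--> {s2}  [new]
{s2, s4} --0--> {s1, s4}  [new]
{s2, s4} --1--> {s2, s3, s4}  [seen]
{s3} --0--> ∅  [new]
{s3} --1--> ∅  [seen]
{s2, s3, s4} --0--> {s1, s4}  [seen]
{s2, s3, s4} --1--> {s2, s3, s4}  [seen]
{s1} --0--> {s2, s4}  [seen]
{s1} --1--> {s3}  [seen]
{s2} --0--> {s1}  [seen]
{s2} --1--> {s2}  [seen]
{s1, s4} --0--> {s2, s4}  [seen]
{s1, s4} --1--> {s3, s4}  [new]
∅ --0--> ∅  [seen]
∅ --1--> ∅  [seen]
{s3, s4} --0--> {s4}  [new]
{s3, s4} --1--> {s3, s4}  [seen]
{s4} --0--> {s4}  [seen]
{s4} --1--> {s3, s4}  [seen]
Reachable DFA states: {s0}, {s1, s2}, {s1, s3}, {s1, s2, s4}, {s2, s3}, {s2, s4}, {s3}, {s2, s3, s4}, {s1}, {s2}, {s1, s4}, ∅, {s3, s4}, {s4}.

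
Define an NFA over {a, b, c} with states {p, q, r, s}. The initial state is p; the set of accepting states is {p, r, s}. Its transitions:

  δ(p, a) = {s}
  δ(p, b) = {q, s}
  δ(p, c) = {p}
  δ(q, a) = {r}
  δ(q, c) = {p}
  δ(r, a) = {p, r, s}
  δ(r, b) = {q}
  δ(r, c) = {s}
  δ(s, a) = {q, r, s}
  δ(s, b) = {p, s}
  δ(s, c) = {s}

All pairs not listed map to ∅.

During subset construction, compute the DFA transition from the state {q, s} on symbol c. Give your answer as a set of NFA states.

{p, s}

δ(q,c) = {p}; δ(s,c) = {s}.
Union: {p, s}.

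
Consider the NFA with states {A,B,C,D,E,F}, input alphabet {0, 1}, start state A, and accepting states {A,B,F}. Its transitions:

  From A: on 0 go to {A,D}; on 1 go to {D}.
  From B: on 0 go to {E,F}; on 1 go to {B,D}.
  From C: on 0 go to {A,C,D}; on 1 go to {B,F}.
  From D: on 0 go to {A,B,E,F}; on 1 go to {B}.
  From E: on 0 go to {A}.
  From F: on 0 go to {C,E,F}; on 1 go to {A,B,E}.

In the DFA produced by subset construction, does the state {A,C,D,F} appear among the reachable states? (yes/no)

Start state of the DFA: {A}.
{A} --0--> {A,D}  [new]
{A} --1--> {D}  [new]
{A,D} --0--> {A,B,D,E,F}  [new]
{A,D} --1--> {B,D}  [new]
{D} --0--> {A,B,E,F}  [new]
{D} --1--> {B}  [new]
{A,B,D,E,F} --0--> {A,B,C,D,E,F}  [new]
{A,B,D,E,F} --1--> {A,B,D,E}  [new]
{B,D} --0--> {A,B,E,F}  [seen]
{B,D} --1--> {B,D}  [seen]
{A,B,E,F} --0--> {A,C,D,E,F}  [new]
{A,B,E,F} --1--> {A,B,D,E}  [seen]
{B} --0--> {E,F}  [new]
{B} --1--> {B,D}  [seen]
{A,B,C,D,E,F} --0--> {A,B,C,D,E,F}  [seen]
{A,B,C,D,E,F} --1--> {A,B,D,E,F}  [seen]
{A,B,D,E} --0--> {A,B,D,E,F}  [seen]
{A,B,D,E} --1--> {B,D}  [seen]
{A,C,D,E,F} --0--> {A,B,C,D,E,F}  [seen]
{A,C,D,E,F} --1--> {A,B,D,E,F}  [seen]
{E,F} --0--> {A,C,E,F}  [new]
{E,F} --1--> {A,B,E}  [new]
{A,C,E,F} --0--> {A,C,D,E,F}  [seen]
{A,C,E,F} --1--> {A,B,D,E,F}  [seen]
{A,B,E} --0--> {A,D,E,F}  [new]
{A,B,E} --1--> {B,D}  [seen]
{A,D,E,F} --0--> {A,B,C,D,E,F}  [seen]
{A,D,E,F} --1--> {A,B,D,E}  [seen]
Reachable DFA states: {A}, {A,D}, {D}, {A,B,D,E,F}, {B,D}, {A,B,E,F}, {B}, {A,B,C,D,E,F}, {A,B,D,E}, {A,C,D,E,F}, {E,F}, {A,C,E,F}, {A,B,E}, {A,D,E,F}.
{A,C,D,F} is not among them.

no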